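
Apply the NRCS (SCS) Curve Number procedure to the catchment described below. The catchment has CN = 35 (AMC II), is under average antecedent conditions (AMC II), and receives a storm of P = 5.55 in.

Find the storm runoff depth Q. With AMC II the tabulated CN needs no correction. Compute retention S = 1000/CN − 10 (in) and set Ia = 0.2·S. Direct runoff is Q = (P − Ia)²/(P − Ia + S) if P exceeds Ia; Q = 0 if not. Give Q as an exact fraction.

CN(II) = 35; AMC II needs no correction.
Max retention: S = 1000/35 − 10 = 130/7 in (≈ 18.571 in)
Initial abstraction Ia = S/5 = (130/7)/5 = 26/7 ≈ 3.714 in
P − Ia = 5.550 − 3.714 = 257/140 ≈ 1.836 in (> 0, runoff occurs)
Q: (257/140)² ÷ (2857/140) = 66049/399980 in (≈ 0.165 in)

Q = 66049/399980 in ≈ 0.165 in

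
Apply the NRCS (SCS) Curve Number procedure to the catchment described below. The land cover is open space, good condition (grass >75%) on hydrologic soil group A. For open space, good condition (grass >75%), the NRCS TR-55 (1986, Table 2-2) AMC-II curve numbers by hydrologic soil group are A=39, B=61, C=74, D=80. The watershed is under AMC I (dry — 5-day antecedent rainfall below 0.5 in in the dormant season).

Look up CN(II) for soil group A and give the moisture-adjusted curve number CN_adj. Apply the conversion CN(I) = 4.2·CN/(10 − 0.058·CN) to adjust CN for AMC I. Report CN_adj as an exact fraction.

CN_adj = 81900/3869 ≈ 21.168

NRCS table: open space, good condition (grass >75%), soil group A → CN(II) = 39
CN(I) from CN(II)=39: (4.2·39)/(10 − 0.058·39) = 81900/3869 ≈ 21.168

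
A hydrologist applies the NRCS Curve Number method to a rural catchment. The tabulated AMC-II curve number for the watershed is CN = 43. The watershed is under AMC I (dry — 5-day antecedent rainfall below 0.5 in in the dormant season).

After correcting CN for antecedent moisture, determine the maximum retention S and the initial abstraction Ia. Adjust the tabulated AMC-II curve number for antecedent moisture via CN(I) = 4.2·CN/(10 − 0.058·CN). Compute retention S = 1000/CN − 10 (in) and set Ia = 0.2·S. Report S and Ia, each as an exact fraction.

S = 9500/301 in ≈ 31.561 in; Ia = 1900/301 in ≈ 6.312 in

Adjust CN=43 to AMC I: 4.2·43/(10 − 0.058·43) → (903/5) ÷ (3753/500) = 30100/1251 ≈ 24.061
Retention S: 1000/CN − 10 with CN=24.061 → S = 9500/301 ≈ 31.561 in
Ia = 0.2S: 0.2·31.561 = 6.312 in (exactly 1900/301)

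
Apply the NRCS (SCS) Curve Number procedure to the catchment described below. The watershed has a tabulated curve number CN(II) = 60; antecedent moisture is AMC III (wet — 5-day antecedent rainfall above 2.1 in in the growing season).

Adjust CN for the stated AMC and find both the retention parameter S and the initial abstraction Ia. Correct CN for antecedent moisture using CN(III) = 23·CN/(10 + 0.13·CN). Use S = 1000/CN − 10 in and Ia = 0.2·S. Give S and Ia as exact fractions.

S = 200/69 in ≈ 2.899 in; Ia = 40/69 in ≈ 0.580 in

CN(III) from CN(II)=60: (23·60)/(10 + 0.13·60) = 6900/89 ≈ 77.528
Retention S: 1000/CN − 10 with CN=77.528 → S = 200/69 ≈ 2.899 in
Ia = 0.2S: 0.2·2.899 = 0.580 in (exactly 40/69)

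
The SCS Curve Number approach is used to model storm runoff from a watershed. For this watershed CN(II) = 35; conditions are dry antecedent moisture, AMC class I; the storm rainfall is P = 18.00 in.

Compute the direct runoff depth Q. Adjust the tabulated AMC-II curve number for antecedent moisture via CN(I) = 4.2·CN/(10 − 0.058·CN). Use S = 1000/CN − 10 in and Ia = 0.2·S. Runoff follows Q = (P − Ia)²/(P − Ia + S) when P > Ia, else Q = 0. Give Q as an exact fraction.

Q = 905858/576681 in ≈ 1.571 in

Adjust CN=35 to AMC I: 4.2·35/(10 − 0.058·35) → 147 ÷ (797/100) = 14700/797 ≈ 18.444
S = 1000/(14700/797) − 10 = 6500/147 in ≈ 44.218 in
Initial abstraction Ia = S/5 = (6500/147)/5 = 1300/147 ≈ 8.844 in
Since P=18.000 > Ia=8.844: effective rainfall P−Ia = 1346/147 in
Runoff Q = (P−Ia)²/(P−Ia+S) = (9.156)²/(9.156+44.218) = 905858/576681 ≈ 1.571 in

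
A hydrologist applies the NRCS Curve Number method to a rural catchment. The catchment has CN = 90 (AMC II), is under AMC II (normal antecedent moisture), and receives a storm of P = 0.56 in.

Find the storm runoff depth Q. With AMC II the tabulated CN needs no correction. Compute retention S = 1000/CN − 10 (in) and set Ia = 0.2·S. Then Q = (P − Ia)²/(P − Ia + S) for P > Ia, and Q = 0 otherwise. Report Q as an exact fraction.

AMC II — tabulated CN = 90 applies directly.
S = 1000/90 − 10 = 10/9 in ≈ 1.111 in
Ia = 0.2·(10/9) = 2/9 in ≈ 0.222 in
Excess rainfall: 0.560 − 0.222 = 0.338 in; P > Ia so Q > 0
Runoff Q = (P−Ia)²/(P−Ia+S) = (0.338)²/(0.338+1.111) = 2888/36675 ≈ 0.079 in

Q = 2888/36675 in ≈ 0.079 in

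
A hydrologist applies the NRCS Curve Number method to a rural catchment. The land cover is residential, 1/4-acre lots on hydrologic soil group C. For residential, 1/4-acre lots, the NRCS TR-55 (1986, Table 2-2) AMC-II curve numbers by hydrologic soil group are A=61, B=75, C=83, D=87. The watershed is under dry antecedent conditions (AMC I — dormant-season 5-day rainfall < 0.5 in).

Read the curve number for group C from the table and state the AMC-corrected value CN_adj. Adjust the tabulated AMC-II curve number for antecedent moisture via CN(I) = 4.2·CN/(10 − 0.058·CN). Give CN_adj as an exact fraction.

NRCS table: residential, 1/4-acre lots, soil group C → CN(II) = 83
Dry (AMC I): CN(I) = 4.2·83/(10 − 0.058·83) = (1743/5)/(2593/500) = 174300/2593 ≈ 67.219

CN_adj = 174300/2593 ≈ 67.219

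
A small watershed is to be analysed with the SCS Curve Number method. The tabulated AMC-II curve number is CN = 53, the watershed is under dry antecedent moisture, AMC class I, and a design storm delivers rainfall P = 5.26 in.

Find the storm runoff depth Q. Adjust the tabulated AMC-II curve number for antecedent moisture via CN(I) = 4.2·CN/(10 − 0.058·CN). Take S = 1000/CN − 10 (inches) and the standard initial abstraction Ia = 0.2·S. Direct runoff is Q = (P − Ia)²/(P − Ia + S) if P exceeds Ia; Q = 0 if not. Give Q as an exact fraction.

Q = 3331482961/68600812350 in ≈ 0.049 in

CN(I) from CN(II)=53: (4.2·53)/(10 − 0.058·53) = 111300/3463 ≈ 32.140
Retention S: 1000/CN − 10 with CN=32.140 → S = 23500/1113 ≈ 21.114 in
Ia = 0.2S: 0.2·21.114 = 4.223 in (exactly 4700/1113)
P − Ia = 5.260 − 4.223 = 57719/55650 ≈ 1.037 in (> 0, runoff occurs)
Q = (57719/55650)²/((57719/55650) + 23500/1113) = (3331482961/3096922500)/(1232719/55650) = 3331482961/68600812350 in ≈ 0.049 in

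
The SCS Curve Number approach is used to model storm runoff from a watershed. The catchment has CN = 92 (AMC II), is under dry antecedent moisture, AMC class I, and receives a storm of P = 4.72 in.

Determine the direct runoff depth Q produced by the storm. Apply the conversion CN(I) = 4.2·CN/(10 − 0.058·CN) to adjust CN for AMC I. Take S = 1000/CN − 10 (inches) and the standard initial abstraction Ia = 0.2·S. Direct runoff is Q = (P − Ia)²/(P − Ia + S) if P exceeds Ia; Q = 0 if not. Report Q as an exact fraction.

Adjust CN=92 to AMC I: 4.2·92/(10 − 0.058·92) → (1932/5) ÷ (583/125) = 48300/583 ≈ 82.847
S = 1000/(48300/583) − 10 = 1000/483 in ≈ 2.070 in
Initial abstraction Ia = S/5 = (1000/483)/5 = 200/483 ≈ 0.414 in
Excess rainfall: 4.720 − 0.414 = 4.306 in; P > Ia so Q > 0
Runoff Q = (P−Ia)²/(P−Ia+S) = (4.306)²/(4.306+2.070) = 1351688018/464851275 ≈ 2.908 in

Q = 1351688018/464851275 in ≈ 2.908 in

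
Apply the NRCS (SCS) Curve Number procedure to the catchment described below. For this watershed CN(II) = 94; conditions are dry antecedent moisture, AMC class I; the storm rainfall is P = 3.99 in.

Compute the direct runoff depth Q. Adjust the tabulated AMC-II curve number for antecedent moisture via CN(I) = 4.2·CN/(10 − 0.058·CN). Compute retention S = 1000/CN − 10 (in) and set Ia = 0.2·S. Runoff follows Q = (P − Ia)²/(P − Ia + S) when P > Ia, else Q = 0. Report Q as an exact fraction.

CN(I) from CN(II)=94: (4.2·94)/(10 − 0.058·94) = 32900/379 ≈ 86.807
Max retention: S = 1000/(32900/379) − 10 = 500/329 in (≈ 1.520 in)
Ia = 0.2S: 0.2·1.520 = 0.304 in (exactly 100/329)
P − Ia = 3.990 − 0.304 = 121271/32900 ≈ 3.686 in (> 0, runoff occurs)
Q = (121271/32900)²/((121271/32900) + 500/329) = (14706655441/1082410000)/(171271/32900) = 14706655441/5634815900 in ≈ 2.610 in

Q = 14706655441/5634815900 in ≈ 2.610 in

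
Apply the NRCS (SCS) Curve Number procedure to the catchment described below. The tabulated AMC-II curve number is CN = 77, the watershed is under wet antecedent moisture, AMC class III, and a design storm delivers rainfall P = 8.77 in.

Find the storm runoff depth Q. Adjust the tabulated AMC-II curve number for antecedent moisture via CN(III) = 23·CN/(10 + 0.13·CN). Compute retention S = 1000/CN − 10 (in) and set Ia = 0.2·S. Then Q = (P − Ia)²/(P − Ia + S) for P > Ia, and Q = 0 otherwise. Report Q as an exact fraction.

Q = 4294049841/581573300 in ≈ 7.384 in

Wet (AMC III): CN(III) = 23·77/(10 + 0.13·77) = 1771/(2001/100) = 7700/87 ≈ 88.506
Max retention: S = 1000/(7700/87) − 10 = 100/77 in (≈ 1.299 in)
Ia = 0.2S: 0.2·1.299 = 0.260 in (exactly 20/77)
Since P=8.770 > Ia=0.260: effective rainfall P−Ia = 65529/7700 in
Runoff Q = (P−Ia)²/(P−Ia+S) = (8.510)²/(8.510+1.299) = 4294049841/581573300 ≈ 7.384 in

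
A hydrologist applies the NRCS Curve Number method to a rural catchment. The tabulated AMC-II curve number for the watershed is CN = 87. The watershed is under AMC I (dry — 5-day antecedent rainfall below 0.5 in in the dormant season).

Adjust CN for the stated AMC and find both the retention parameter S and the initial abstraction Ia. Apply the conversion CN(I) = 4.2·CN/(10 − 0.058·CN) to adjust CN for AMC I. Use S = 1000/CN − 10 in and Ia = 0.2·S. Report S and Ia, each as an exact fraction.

Adjust CN=87 to AMC I: 4.2·87/(10 − 0.058·87) → (1827/5) ÷ (2477/500) = 182700/2477 ≈ 73.759
Retention S: 1000/CN − 10 with CN=73.759 → S = 6500/1827 ≈ 3.558 in
Initial abstraction Ia = S/5 = (6500/1827)/5 = 1300/1827 ≈ 0.712 in

S = 6500/1827 in ≈ 3.558 in; Ia = 1300/1827 in ≈ 0.712 in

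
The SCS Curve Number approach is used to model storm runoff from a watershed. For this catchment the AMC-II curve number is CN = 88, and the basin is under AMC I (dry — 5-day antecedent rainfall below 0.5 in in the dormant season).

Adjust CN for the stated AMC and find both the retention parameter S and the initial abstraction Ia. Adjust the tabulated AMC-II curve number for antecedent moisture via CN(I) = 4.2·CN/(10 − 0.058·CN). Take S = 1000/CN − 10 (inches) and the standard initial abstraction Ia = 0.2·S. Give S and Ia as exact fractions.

S = 250/77 in ≈ 3.247 in; Ia = 50/77 in ≈ 0.649 in

CN(I) from CN(II)=88: (4.2·88)/(10 − 0.058·88) = 3850/51 ≈ 75.490
S = 1000/(3850/51) − 10 = 250/77 in ≈ 3.247 in
Ia = 0.2·(250/77) = 50/77 in ≈ 0.649 in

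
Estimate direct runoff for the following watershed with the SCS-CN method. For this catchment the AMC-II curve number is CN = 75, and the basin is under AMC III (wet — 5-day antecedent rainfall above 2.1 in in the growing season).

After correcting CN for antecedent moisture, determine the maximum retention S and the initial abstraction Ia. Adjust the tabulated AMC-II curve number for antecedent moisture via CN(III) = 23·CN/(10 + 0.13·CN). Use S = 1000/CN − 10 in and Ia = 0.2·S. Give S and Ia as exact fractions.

S = 100/69 in ≈ 1.449 in; Ia = 20/69 in ≈ 0.290 in

Adjust CN=75 to AMC III: 23·75/(10 + 0.13·75) → 1725 ÷ (79/4) = 6900/79 ≈ 87.342
Max retention: S = 1000/(6900/79) − 10 = 100/69 in (≈ 1.449 in)
Ia = 0.2S: 0.2·1.449 = 0.290 in (exactly 20/69)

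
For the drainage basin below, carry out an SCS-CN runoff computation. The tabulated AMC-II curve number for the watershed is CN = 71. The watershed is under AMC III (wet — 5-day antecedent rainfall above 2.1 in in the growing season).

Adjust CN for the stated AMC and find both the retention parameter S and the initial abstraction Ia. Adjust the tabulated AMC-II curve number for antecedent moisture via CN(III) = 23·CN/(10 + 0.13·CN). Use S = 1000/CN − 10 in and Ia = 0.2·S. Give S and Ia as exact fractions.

Adjust CN=71 to AMC III: 23·71/(10 + 0.13·71) → 1633 ÷ (1923/100) = 163300/1923 ≈ 84.919
S = 1000/(163300/1923) − 10 = 2900/1633 in ≈ 1.776 in
Ia = 0.2·(2900/1633) = 580/1633 in ≈ 0.355 in

S = 2900/1633 in ≈ 1.776 in; Ia = 580/1633 in ≈ 0.355 in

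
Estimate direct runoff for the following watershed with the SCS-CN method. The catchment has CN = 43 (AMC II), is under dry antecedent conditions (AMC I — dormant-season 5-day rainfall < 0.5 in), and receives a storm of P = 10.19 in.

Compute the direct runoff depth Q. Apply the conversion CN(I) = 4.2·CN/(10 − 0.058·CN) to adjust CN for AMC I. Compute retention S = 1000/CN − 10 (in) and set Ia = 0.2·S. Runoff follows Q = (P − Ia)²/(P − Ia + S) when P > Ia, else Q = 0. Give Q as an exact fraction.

Q = 13623324961/32108241900 in ≈ 0.424 in

Adjust CN=43 to AMC I: 4.2·43/(10 − 0.058·43) → (903/5) ÷ (3753/500) = 30100/1251 ≈ 24.061
Retention S: 1000/CN − 10 with CN=24.061 → S = 9500/301 ≈ 31.561 in
Initial abstraction Ia = S/5 = (9500/301)/5 = 1900/301 ≈ 6.312 in
Since P=10.190 > Ia=6.312: effective rainfall P−Ia = 116719/30100 in
Q: (116719/30100)² ÷ (1066719/30100) = 13623324961/32108241900 in (≈ 0.424 in)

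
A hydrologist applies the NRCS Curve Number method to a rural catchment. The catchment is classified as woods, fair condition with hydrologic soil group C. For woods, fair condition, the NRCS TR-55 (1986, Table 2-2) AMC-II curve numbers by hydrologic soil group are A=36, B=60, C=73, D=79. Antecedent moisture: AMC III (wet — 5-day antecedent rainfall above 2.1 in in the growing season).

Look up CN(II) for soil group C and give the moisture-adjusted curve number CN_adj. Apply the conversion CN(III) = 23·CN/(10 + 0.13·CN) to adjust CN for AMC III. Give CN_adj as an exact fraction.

CN_adj = 167900/1949 ≈ 86.147

NRCS table: woods, fair condition, soil group C → CN(II) = 73
CN(III) from CN(II)=73: (23·73)/(10 + 0.13·73) = 167900/1949 ≈ 86.147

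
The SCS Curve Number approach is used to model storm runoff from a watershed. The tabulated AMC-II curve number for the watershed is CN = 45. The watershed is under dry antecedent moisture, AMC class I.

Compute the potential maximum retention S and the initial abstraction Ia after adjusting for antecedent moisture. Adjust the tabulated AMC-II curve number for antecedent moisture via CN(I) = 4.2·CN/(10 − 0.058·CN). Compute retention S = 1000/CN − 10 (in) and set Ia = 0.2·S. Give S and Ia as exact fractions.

Dry (AMC I): CN(I) = 4.2·45/(10 − 0.058·45) = 189/(739/100) = 18900/739 ≈ 25.575
S = 1000/(18900/739) − 10 = 5500/189 in ≈ 29.101 in
Initial abstraction Ia = S/5 = (5500/189)/5 = 1100/189 ≈ 5.820 in

S = 5500/189 in ≈ 29.101 in; Ia = 1100/189 in ≈ 5.820 in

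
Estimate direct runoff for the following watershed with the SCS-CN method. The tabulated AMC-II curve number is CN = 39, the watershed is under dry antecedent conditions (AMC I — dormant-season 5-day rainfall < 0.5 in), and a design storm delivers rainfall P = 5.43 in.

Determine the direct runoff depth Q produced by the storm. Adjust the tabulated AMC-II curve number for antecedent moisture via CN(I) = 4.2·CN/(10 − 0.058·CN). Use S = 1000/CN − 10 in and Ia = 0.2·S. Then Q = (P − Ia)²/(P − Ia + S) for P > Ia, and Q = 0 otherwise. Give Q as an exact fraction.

Q = 0 in ≈ 0.000 in

CN(I) from CN(II)=39: (4.2·39)/(10 − 0.058·39) = 81900/3869 ≈ 21.168
Retention S: 1000/CN − 10 with CN=21.168 → S = 30500/819 ≈ 37.241 in
Initial abstraction Ia = S/5 = (30500/819)/5 = 6100/819 ≈ 7.448 in
P = 5.430 ≤ Ia = 7.448 in: entire storm abstracted, Q = 0.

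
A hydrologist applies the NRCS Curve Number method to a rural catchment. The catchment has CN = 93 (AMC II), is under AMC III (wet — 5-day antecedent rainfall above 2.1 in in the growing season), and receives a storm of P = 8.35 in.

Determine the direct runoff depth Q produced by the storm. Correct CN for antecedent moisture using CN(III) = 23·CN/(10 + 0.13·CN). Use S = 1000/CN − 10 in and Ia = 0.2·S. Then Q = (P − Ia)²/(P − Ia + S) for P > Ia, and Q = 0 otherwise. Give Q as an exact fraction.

Q = 125608574569/15760708140 in ≈ 7.970 in

Wet (AMC III): CN(III) = 23·93/(10 + 0.13·93) = 2139/(2209/100) = 213900/2209 ≈ 96.831
S = 1000/(213900/2209) − 10 = 700/2139 in ≈ 0.327 in
Ia = 0.2S: 0.2·0.327 = 0.065 in (exactly 140/2139)
P − Ia = 8.350 − 0.065 = 354413/42780 ≈ 8.285 in (> 0, runoff occurs)
Q = (354413/42780)²/((354413/42780) + 700/2139) = (125608574569/1830128400)/(368413/42780) = 125608574569/15760708140 in ≈ 7.970 in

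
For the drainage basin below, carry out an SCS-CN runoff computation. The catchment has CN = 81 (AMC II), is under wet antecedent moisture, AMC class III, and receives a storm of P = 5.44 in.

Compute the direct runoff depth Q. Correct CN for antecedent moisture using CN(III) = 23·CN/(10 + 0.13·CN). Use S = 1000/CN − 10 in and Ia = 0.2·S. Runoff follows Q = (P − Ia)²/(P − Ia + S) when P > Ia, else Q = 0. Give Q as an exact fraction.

Adjust CN=81 to AMC III: 23·81/(10 + 0.13·81) → 1863 ÷ (2053/100) = 186300/2053 ≈ 90.745
S = 1000/(186300/2053) − 10 = 1900/1863 in ≈ 1.020 in
Ia = 0.2·(1900/1863) = 380/1863 in ≈ 0.204 in
P − Ia = 5.440 − 0.204 = 243868/46575 ≈ 5.236 in (> 0, runoff occurs)
Q: (243868/46575)² ÷ (291368/46575) = 7433950178/1696308075 in (≈ 4.382 in)

Q = 7433950178/1696308075 in ≈ 4.382 in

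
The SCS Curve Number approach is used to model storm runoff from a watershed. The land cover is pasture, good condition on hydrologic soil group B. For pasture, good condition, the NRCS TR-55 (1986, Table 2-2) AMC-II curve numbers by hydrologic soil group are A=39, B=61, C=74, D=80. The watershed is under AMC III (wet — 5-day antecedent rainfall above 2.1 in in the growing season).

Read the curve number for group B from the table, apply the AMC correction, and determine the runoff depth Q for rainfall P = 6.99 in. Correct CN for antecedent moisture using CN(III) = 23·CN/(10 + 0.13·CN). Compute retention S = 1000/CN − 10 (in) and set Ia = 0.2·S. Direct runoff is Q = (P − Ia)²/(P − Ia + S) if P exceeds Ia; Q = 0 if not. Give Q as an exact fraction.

NRCS table: pasture, good condition, soil group B → CN(II) = 61
CN(III) from CN(II)=61: (23·61)/(10 + 0.13·61) = 140300/1793 ≈ 78.249
S = 1000/(140300/1793) − 10 = 3900/1403 in ≈ 2.780 in
Ia = 0.2S: 0.2·2.780 = 0.556 in (exactly 780/1403)
P − Ia = 6.990 − 0.556 = 902697/140300 ≈ 6.434 in (> 0, runoff occurs)
Q = (902697/140300)²/((902697/140300) + 3900/1403) = (814861873809/19684090000)/(1292697/140300) = 90540208201/20151709900 in ≈ 4.493 in

Q = 90540208201/20151709900 in ≈ 4.493 in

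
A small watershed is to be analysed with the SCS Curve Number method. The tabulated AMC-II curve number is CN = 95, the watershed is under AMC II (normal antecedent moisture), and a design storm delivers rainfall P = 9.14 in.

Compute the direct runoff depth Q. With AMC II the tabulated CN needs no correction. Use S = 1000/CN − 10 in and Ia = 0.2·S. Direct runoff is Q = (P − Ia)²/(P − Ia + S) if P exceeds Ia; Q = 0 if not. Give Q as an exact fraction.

CN(II) = 95; AMC II needs no correction.
S = 1000/95 − 10 = 10/19 in ≈ 0.526 in
Initial abstraction Ia = S/5 = (10/19)/5 = 2/19 ≈ 0.105 in
P − Ia = 9.140 − 0.105 = 8583/950 ≈ 9.035 in (> 0, runoff occurs)
Q: (8583/950)² ÷ (9083/950) = 73667889/8628850 in (≈ 8.537 in)

Q = 73667889/8628850 in ≈ 8.537 in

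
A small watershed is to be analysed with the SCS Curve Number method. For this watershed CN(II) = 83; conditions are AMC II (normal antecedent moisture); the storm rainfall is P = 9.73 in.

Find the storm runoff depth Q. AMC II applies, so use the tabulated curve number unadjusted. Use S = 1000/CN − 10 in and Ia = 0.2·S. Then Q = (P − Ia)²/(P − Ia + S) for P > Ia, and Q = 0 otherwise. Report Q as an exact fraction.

AMC II — tabulated CN = 83 applies directly.
S = 1000/83 − 10 = 170/83 in ≈ 2.048 in
Ia = 0.2S: 0.2·2.048 = 0.410 in (exactly 34/83)
Excess rainfall: 9.730 − 0.410 = 9.320 in; P > Ia so Q > 0
Runoff Q = (P−Ia)²/(P−Ia+S) = (9.320)²/(9.320+2.048) = 5984414881/783179700 ≈ 7.641 in

Q = 5984414881/783179700 in ≈ 7.641 in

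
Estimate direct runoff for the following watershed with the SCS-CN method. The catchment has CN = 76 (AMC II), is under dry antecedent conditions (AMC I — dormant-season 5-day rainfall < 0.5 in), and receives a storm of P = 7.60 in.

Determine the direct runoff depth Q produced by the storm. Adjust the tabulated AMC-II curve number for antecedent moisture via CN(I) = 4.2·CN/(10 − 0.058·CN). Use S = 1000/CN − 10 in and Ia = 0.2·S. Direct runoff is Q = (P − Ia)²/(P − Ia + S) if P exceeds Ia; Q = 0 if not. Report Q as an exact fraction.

Dry (AMC I): CN(I) = 4.2·76/(10 − 0.058·76) = (1596/5)/(699/125) = 13300/233 ≈ 57.082
Retention S: 1000/CN − 10 with CN=57.082 → S = 1000/133 ≈ 7.519 in
Ia = 0.2S: 0.2·7.519 = 1.504 in (exactly 200/133)
Excess rainfall: 7.600 − 1.504 = 6.096 in; P > Ia so Q > 0
Q = (4054/665)²/((4054/665) + 1000/133) = (16434916/442225)/(9054/665) = 8217458/3010455 in ≈ 2.730 in

Q = 8217458/3010455 in ≈ 2.730 in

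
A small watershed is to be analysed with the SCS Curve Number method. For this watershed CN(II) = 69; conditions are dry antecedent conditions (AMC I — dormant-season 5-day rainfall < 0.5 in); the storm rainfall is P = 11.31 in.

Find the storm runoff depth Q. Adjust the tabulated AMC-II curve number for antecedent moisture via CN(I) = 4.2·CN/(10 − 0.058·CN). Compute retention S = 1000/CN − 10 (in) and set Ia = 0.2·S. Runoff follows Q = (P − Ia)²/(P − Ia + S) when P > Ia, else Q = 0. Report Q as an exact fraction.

Dry (AMC I): CN(I) = 4.2·69/(10 − 0.058·69) = (1449/5)/(2999/500) = 144900/2999 ≈ 48.316
S = 1000/(144900/2999) − 10 = 15500/1449 in ≈ 10.697 in
Ia = 0.2·(15500/1449) = 3100/1449 in ≈ 2.139 in
P − Ia = 11.310 − 2.139 = 1328819/144900 ≈ 9.171 in (> 0, runoff occurs)
Q: (1328819/144900)² ÷ (2878819/144900) = 1765759934761/417140873100 in (≈ 4.233 in)

Q = 1765759934761/417140873100 in ≈ 4.233 in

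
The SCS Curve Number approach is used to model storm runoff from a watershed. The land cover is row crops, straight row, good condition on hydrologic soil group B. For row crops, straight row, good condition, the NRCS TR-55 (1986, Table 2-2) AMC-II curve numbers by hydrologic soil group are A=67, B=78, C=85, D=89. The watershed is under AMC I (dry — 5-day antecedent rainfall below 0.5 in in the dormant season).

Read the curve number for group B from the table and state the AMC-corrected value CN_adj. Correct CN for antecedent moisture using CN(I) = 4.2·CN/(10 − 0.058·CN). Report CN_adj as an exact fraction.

NRCS table: row crops, straight row, good condition, soil group B → CN(II) = 78
CN(I) from CN(II)=78: (4.2·78)/(10 − 0.058·78) = 81900/1369 ≈ 59.825

CN_adj = 81900/1369 ≈ 59.825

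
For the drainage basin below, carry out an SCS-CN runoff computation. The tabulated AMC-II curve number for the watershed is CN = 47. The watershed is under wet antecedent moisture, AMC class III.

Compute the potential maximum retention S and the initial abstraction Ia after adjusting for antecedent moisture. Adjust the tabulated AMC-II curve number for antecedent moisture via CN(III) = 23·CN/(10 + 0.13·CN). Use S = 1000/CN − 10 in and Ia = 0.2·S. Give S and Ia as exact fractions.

Adjust CN=47 to AMC III: 23·47/(10 + 0.13·47) → 1081 ÷ (1611/100) = 108100/1611 ≈ 67.101
S = 1000/(108100/1611) − 10 = 5300/1081 in ≈ 4.903 in
Ia = 0.2·(5300/1081) = 1060/1081 in ≈ 0.981 in

S = 5300/1081 in ≈ 4.903 in; Ia = 1060/1081 in ≈ 0.981 in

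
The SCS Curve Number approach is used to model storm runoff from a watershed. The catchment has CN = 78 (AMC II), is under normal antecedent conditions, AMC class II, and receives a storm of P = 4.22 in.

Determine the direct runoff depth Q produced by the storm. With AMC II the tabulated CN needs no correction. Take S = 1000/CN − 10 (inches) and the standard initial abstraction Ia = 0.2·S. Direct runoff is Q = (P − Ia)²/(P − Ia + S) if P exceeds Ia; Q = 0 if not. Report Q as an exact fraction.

CN(II) = 78; AMC II needs no correction.
Retention S: 1000/CN − 10 with CN=78.000 → S = 110/39 ≈ 2.821 in
Ia = 0.2S: 0.2·2.821 = 0.564 in (exactly 22/39)
P − Ia = 4.220 − 0.564 = 7129/1950 ≈ 3.656 in (> 0, runoff occurs)
Q = (7129/1950)²/((7129/1950) + 110/39) = (50822641/3802500)/(12629/1950) = 50822641/24626550 in ≈ 2.064 in

Q = 50822641/24626550 in ≈ 2.064 in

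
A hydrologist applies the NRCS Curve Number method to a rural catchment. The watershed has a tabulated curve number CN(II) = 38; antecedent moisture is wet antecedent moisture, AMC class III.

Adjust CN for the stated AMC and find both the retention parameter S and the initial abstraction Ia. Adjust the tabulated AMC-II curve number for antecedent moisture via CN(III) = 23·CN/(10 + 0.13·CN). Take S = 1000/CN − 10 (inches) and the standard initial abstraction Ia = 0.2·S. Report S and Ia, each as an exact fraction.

CN(III) from CN(II)=38: (23·38)/(10 + 0.13·38) = 43700/747 ≈ 58.501
Max retention: S = 1000/(43700/747) − 10 = 3100/437 in (≈ 7.094 in)
Ia = 0.2·(3100/437) = 620/437 in ≈ 1.419 in

S = 3100/437 in ≈ 7.094 in; Ia = 620/437 in ≈ 1.419 in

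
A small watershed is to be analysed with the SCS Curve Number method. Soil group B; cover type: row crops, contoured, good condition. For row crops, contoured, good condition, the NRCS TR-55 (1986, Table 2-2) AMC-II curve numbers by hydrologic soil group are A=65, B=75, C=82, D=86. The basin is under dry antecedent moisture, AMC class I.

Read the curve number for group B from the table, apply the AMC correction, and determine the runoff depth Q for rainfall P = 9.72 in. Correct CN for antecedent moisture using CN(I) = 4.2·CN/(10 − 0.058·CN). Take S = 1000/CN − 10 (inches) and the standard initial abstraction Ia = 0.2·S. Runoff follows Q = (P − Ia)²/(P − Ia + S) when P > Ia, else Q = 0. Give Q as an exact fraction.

NRCS table: row crops, contoured, good condition, soil group B → CN(II) = 75
CN(I) from CN(II)=75: (4.2·75)/(10 − 0.058·75) = 6300/113 ≈ 55.752
S = 1000/(6300/113) − 10 = 500/63 in ≈ 7.937 in
Ia = 0.2S: 0.2·7.937 = 1.587 in (exactly 100/63)
P − Ia = 9.720 − 1.587 = 12809/1575 ≈ 8.133 in (> 0, runoff occurs)
Q: (12809/1575)² ÷ (25309/1575) = 164070481/39861675 in (≈ 4.116 in)

Q = 164070481/39861675 in ≈ 4.116 in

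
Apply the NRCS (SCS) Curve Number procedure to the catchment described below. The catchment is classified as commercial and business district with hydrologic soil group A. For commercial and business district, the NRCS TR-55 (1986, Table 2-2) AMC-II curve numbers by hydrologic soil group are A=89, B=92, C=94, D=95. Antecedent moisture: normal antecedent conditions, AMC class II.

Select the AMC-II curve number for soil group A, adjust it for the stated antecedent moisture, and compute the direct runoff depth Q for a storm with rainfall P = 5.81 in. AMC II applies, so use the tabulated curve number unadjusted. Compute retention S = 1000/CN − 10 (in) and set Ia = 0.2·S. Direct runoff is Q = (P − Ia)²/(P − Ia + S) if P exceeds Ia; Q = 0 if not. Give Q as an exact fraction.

NRCS table: commercial and business district, soil group A → CN(II) = 89
AMC II — tabulated CN = 89 applies directly.
S = 1000/89 − 10 = 110/89 in ≈ 1.236 in
Initial abstraction Ia = S/5 = (110/89)/5 = 22/89 ≈ 0.247 in
Since P=5.810 > Ia=0.247: effective rainfall P−Ia = 49509/8900 in
Runoff Q = (P−Ia)²/(P−Ia+S) = (5.563)²/(5.563+1.236) = 2451141081/538530100 ≈ 4.552 in

Q = 2451141081/538530100 in ≈ 4.552 in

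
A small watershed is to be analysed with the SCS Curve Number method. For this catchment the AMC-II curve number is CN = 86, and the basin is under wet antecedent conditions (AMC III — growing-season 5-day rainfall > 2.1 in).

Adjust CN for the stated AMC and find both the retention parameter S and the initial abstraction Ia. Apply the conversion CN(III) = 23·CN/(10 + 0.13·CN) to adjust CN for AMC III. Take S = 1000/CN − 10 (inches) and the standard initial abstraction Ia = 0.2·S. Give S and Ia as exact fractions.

S = 700/989 in ≈ 0.708 in; Ia = 140/989 in ≈ 0.142 in

Adjust CN=86 to AMC III: 23·86/(10 + 0.13·86) → 1978 ÷ (1059/50) = 98900/1059 ≈ 93.390
Max retention: S = 1000/(98900/1059) − 10 = 700/989 in (≈ 0.708 in)
Initial abstraction Ia = S/5 = (700/989)/5 = 140/989 ≈ 0.142 in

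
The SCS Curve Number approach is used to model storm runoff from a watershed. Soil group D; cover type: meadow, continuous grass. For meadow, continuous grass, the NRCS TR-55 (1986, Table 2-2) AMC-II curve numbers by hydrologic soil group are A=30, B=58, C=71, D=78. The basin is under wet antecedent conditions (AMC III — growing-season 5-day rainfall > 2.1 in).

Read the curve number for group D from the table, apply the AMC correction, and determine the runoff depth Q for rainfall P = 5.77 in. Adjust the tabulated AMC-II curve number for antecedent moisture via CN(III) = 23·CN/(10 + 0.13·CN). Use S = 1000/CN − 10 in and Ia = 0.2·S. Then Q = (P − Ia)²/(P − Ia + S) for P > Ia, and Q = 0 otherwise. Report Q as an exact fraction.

Q = 245588633761/54319539300 in ≈ 4.521 in

NRCS table: meadow, continuous grass, soil group D → CN(II) = 78
Adjust CN=78 to AMC III: 23·78/(10 + 0.13·78) → 1794 ÷ (1007/50) = 89700/1007 ≈ 89.076
Max retention: S = 1000/(89700/1007) − 10 = 1100/897 in (≈ 1.226 in)
Ia = 0.2S: 0.2·1.226 = 0.245 in (exactly 220/897)
Since P=5.770 > Ia=0.245: effective rainfall P−Ia = 495569/89700 in
Runoff Q = (P−Ia)²/(P−Ia+S) = (5.525)²/(5.525+1.226) = 245588633761/54319539300 ≈ 4.521 in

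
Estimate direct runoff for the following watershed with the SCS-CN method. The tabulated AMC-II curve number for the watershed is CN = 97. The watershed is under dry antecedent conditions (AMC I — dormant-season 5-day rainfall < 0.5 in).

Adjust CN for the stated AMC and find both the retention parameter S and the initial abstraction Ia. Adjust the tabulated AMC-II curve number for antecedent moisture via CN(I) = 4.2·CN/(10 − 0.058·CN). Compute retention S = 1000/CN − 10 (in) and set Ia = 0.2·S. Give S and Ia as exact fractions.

S = 500/679 in ≈ 0.736 in; Ia = 100/679 in ≈ 0.147 in

CN(I) from CN(II)=97: (4.2·97)/(10 − 0.058·97) = 67900/729 ≈ 93.141
S = 1000/(67900/729) − 10 = 500/679 in ≈ 0.736 in
Ia = 0.2S: 0.2·0.736 = 0.147 in (exactly 100/679)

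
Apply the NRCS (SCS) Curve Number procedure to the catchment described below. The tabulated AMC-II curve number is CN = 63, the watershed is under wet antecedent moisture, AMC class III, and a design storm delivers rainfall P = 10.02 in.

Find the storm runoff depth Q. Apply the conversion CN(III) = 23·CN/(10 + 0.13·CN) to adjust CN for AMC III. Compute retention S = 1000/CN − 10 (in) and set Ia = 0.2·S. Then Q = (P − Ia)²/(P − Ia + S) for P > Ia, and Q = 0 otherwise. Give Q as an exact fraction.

Q = 474650724601/63317605050 in ≈ 7.496 in

CN(III) from CN(II)=63: (23·63)/(10 + 0.13·63) = 144900/1819 ≈ 79.659
Retention S: 1000/CN − 10 with CN=79.659 → S = 3700/1449 ≈ 2.553 in
Initial abstraction Ia = S/5 = (3700/1449)/5 = 740/1449 ≈ 0.511 in
Since P=10.020 > Ia=0.511: effective rainfall P−Ia = 688949/72450 in
Q = (688949/72450)²/((688949/72450) + 3700/1449) = (474650724601/5249002500)/(873949/72450) = 474650724601/63317605050 in ≈ 7.496 in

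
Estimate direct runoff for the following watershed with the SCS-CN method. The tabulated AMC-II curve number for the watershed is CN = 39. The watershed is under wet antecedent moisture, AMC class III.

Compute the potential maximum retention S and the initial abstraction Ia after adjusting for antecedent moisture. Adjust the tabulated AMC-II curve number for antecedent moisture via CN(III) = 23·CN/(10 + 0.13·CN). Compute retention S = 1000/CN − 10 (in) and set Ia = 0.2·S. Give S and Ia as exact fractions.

S = 6100/897 in ≈ 6.800 in; Ia = 1220/897 in ≈ 1.360 in

Wet (AMC III): CN(III) = 23·39/(10 + 0.13·39) = 897/(1507/100) = 89700/1507 ≈ 59.522
Retention S: 1000/CN − 10 with CN=59.522 → S = 6100/897 ≈ 6.800 in
Initial abstraction Ia = S/5 = (6100/897)/5 = 1220/897 ≈ 1.360 in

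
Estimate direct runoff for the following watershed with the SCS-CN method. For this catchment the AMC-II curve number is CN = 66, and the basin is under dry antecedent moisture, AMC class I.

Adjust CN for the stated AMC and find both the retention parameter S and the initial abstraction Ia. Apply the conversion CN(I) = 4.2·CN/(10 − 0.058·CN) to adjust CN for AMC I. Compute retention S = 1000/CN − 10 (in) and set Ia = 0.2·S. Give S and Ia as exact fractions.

S = 8500/693 in ≈ 12.266 in; Ia = 1700/693 in ≈ 2.453 in

Adjust CN=66 to AMC I: 4.2·66/(10 − 0.058·66) → (1386/5) ÷ (1543/250) = 69300/1543 ≈ 44.913
Max retention: S = 1000/(69300/1543) − 10 = 8500/693 in (≈ 12.266 in)
Initial abstraction Ia = S/5 = (8500/693)/5 = 1700/693 ≈ 2.453 in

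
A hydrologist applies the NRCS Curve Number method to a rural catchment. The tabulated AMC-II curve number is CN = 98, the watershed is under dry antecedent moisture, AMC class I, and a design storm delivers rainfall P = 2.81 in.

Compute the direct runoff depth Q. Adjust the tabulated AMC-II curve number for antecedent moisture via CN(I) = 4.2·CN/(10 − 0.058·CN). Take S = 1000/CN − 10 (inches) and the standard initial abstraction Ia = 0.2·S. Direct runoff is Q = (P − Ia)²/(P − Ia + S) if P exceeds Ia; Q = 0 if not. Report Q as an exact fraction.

Q = 77924164201/33869432100 in ≈ 2.301 in

Dry (AMC I): CN(I) = 4.2·98/(10 − 0.058·98) = (2058/5)/(1079/250) = 102900/1079 ≈ 95.366
S = 1000/(102900/1079) − 10 = 500/1029 in ≈ 0.486 in
Ia = 0.2S: 0.2·0.486 = 0.097 in (exactly 100/1029)
Excess rainfall: 2.810 − 0.097 = 2.713 in; P > Ia so Q > 0
Q = (279149/102900)²/((279149/102900) + 500/1029) = (77924164201/10588410000)/(329149/102900) = 77924164201/33869432100 in ≈ 2.301 in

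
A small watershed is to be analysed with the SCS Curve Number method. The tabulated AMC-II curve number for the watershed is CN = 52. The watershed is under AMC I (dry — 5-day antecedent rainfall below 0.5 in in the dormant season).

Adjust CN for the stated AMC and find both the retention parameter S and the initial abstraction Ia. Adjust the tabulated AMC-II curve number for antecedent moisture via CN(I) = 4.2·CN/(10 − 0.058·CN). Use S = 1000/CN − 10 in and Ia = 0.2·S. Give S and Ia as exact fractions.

S = 2000/91 in ≈ 21.978 in; Ia = 400/91 in ≈ 4.396 in

Dry (AMC I): CN(I) = 4.2·52/(10 − 0.058·52) = (1092/5)/(873/125) = 9100/291 ≈ 31.271
Retention S: 1000/CN − 10 with CN=31.271 → S = 2000/91 ≈ 21.978 in
Initial abstraction Ia = S/5 = (2000/91)/5 = 400/91 ≈ 4.396 in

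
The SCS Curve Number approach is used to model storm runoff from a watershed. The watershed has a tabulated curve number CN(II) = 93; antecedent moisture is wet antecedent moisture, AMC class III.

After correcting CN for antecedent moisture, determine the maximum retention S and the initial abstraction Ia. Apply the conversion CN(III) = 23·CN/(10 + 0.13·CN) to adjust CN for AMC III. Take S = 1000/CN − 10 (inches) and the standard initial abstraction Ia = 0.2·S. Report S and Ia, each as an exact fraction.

S = 700/2139 in ≈ 0.327 in; Ia = 140/2139 in ≈ 0.065 in

Adjust CN=93 to AMC III: 23·93/(10 + 0.13·93) → 2139 ÷ (2209/100) = 213900/2209 ≈ 96.831
Retention S: 1000/CN − 10 with CN=96.831 → S = 700/2139 ≈ 0.327 in
Ia = 0.2·(700/2139) = 140/2139 in ≈ 0.065 in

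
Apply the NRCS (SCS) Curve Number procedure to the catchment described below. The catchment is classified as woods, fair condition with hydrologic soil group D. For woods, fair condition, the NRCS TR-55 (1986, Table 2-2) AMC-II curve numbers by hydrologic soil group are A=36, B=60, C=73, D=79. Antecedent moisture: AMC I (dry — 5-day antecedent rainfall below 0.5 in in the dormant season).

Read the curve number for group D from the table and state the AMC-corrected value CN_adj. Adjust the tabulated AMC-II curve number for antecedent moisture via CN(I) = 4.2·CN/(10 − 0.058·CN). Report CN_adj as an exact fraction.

NRCS table: woods, fair condition, soil group D → CN(II) = 79
Adjust CN=79 to AMC I: 4.2·79/(10 − 0.058·79) → (1659/5) ÷ (2709/500) = 7900/129 ≈ 61.240

CN_adj = 7900/129 ≈ 61.240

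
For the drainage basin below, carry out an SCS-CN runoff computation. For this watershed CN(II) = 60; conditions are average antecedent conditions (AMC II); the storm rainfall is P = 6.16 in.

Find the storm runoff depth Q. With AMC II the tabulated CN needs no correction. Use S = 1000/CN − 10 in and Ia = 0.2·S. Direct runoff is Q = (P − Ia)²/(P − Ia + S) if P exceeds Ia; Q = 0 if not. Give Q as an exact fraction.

AMC II — tabulated CN = 60 applies directly.
Retention S: 1000/CN − 10 with CN=60.000 → S = 20/3 ≈ 6.667 in
Ia = 0.2·(20/3) = 4/3 in ≈ 1.333 in
Excess rainfall: 6.160 − 1.333 = 4.827 in; P > Ia so Q > 0
Runoff Q = (P−Ia)²/(P−Ia+S) = (4.827)²/(4.827+6.667) = 65522/32325 ≈ 2.027 in

Q = 65522/32325 in ≈ 2.027 in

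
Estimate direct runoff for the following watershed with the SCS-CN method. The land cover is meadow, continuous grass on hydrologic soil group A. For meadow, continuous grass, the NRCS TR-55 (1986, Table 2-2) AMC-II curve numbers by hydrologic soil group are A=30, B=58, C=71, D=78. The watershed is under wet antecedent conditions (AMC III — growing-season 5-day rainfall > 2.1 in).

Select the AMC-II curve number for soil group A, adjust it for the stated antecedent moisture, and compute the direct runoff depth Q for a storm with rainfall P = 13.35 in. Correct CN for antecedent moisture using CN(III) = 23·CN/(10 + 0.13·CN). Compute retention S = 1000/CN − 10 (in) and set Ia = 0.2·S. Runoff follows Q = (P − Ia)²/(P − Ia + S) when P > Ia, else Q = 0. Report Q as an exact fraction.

Q = 244078129/40879740 in ≈ 5.971 in

NRCS table: meadow, continuous grass, soil group A → CN(II) = 30
Wet (AMC III): CN(III) = 23·30/(10 + 0.13·30) = 690/(139/10) = 6900/139 ≈ 49.640
S = 1000/(6900/139) − 10 = 700/69 in ≈ 10.145 in
Ia = 0.2S: 0.2·10.145 = 2.029 in (exactly 140/69)
Since P=13.350 > Ia=2.029: effective rainfall P−Ia = 15623/1380 in
Runoff Q = (P−Ia)²/(P−Ia+S) = (11.321)²/(11.321+10.145) = 244078129/40879740 ≈ 5.971 in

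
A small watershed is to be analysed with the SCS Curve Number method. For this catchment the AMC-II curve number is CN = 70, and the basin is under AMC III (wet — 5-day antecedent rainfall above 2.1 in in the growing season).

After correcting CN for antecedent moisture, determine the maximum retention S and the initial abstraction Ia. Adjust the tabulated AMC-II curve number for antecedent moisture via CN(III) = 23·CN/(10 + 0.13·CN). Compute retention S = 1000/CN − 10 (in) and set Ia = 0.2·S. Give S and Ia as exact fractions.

S = 300/161 in ≈ 1.863 in; Ia = 60/161 in ≈ 0.373 in

CN(III) from CN(II)=70: (23·70)/(10 + 0.13·70) = 16100/191 ≈ 84.293
Retention S: 1000/CN − 10 with CN=84.293 → S = 300/161 ≈ 1.863 in
Ia = 0.2S: 0.2·1.863 = 0.373 in (exactly 60/161)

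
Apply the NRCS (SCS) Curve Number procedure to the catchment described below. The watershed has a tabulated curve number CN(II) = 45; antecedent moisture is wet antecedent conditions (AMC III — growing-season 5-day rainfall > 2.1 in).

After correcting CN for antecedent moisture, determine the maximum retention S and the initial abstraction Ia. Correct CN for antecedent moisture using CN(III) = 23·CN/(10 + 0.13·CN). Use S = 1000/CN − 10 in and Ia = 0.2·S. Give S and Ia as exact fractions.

CN(III) from CN(II)=45: (23·45)/(10 + 0.13·45) = 20700/317 ≈ 65.300
Retention S: 1000/CN − 10 with CN=65.300 → S = 1100/207 ≈ 5.314 in
Ia = 0.2·(1100/207) = 220/207 in ≈ 1.063 in

S = 1100/207 in ≈ 5.314 in; Ia = 220/207 in ≈ 1.063 in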